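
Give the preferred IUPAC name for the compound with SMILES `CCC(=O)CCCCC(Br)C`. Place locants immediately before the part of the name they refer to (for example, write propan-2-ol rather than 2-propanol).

8-bromononan-3-one

The longest chain bearing the carbonyl is 9 carbons long (nonane).
The highest-priority functional group is a ketone (C=O on an internal carbon), so the name ends in -one.
Choose the numbering such that numbering from this end puts the carbonyl group at C-3 rather than C-7.
That gives the carbonyl at C-3; a bromo group at C-8.
Putting it together: 8-bromononan-3-one.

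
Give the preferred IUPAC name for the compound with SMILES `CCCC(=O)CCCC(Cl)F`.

Counting along the main chain through the carbonyl gives 8 carbons: the parent is octane.
A ketone (C=O on an internal carbon) is the principal characteristic group, giving the suffix -one.
Number the chain so that numbering from this end puts the carbonyl group at C-4 rather than C-5.
That gives the carbonyl at C-4; a chloro group at C-8; a fluoro group at C-8.
Prefixes are listed alphabetically: chloro, fluoro.
Putting it together: 8-chloro-8-fluorooctan-4-one.

8-chloro-8-fluorooctan-4-one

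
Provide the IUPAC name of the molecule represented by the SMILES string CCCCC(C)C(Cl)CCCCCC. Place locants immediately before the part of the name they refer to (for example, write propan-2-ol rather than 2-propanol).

6-chloro-5-methyldodecane

The longest continuous carbon chain has 12 atoms, so the parent hydride is dodecane.
Choose the numbering such that the substituent locant set {5,6} is lower than {7,8} at the first point of difference.
With this numbering: a chloro group at C-6; a methyl group at C-5.
Substituent prefixes are cited in alphabetical order (multiplying prefixes like di-/tri- are ignored for ordering).
The name is 6-chloro-5-methyldodecane.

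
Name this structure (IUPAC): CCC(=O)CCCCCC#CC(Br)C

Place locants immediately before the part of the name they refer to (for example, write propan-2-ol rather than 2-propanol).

The longest carbon chain that includes the carbonyl and the multiple bond has 12 carbons, so the parent hydride is dodecane.
A ketone (C=O on an internal carbon) is the principal characteristic group, giving the suffix -one.
A C≡C triple bond in the chain gives the infix -yne-.
Choose the numbering such that numbering from this end puts the carbonyl group at C-3 rather than C-10.
This places the carbonyl at C-3; the triple bond between C-9 and C-10; a bromo group at C-11.
The name is 11-bromododec-9-yn-3-one.

11-bromododec-9-yn-3-one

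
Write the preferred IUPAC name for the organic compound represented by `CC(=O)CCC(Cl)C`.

Counting along the main chain through the carbonyl gives 6 carbons: the parent is hexane.
The principal characteristic group is a ketone (C=O on an internal carbon), named with the suffix -one.
The numbering direction is chosen so that numbering from this end puts the carbonyl group at C-2 rather than C-5.
This places the carbonyl at C-2; a chloro group at C-5.
Assembling the pieces gives 5-chlorohexan-2-one.

5-chlorohexan-2-one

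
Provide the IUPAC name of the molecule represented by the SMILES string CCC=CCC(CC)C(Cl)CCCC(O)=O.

The longest carbon chain that includes the –COOH group and the multiple bond has 11 carbons, so the parent hydride is undecane.
A carboxylic acid (terminal –COOH) is the principal characteristic group, giving the suffix -oic acid.
There is one C=C double bond, indicated by the ending -ene.
Number the chain so that the carboxylic acid carbon is C-1 by definition.
That gives the double bond between C-8 and C-9; a chloro group at C-5; an ethyl group at C-6.
Substituent prefixes are cited in alphabetical order (multiplying prefixes like di-/tri- are ignored for ordering).
The name is 5-chloro-6-ethylundec-8-enoic acid.

5-chloro-6-ethylundec-8-enoic acid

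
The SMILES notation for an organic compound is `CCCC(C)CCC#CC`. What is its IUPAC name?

6-methylnon-2-yne

The longest carbon chain that includes the multiple bond has 9 carbons, so the parent hydride is nonane.
A C≡C triple bond in the chain gives the infix -yne-.
The numbering direction is chosen so that numbering from this end puts the triple bond at C-2 rather than C-7.
This places the triple bond between C-2 and C-3; a methyl group at C-6.
The name is 6-methylnon-2-yne.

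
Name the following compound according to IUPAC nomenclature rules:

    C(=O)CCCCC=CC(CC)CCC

8-ethylundec-6-enal

The longest chain bearing the –CHO group and the multiple bond is 11 carbons long (undecane).
An aldehyde (terminal –CHO) is the principal characteristic group, giving the suffix -al.
The chain contains a C=C double bond, so the unsaturation ending is -ene.
Choose the numbering such that the aldehyde carbon is C-1 by definition.
With this numbering: the double bond between C-6 and C-7; an ethyl group at C-8.
Putting it together: 8-ethylundec-6-enal.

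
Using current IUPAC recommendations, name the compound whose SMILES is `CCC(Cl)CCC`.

3-chlorohexane

The longest carbon chain is 6 atoms: the parent is hexane.
Choose the numbering such that the substituent locant set {3} is lower than {4} at the first point of difference.
This places a chloro group at C-3.
Assembling the pieces gives 3-chlorohexane.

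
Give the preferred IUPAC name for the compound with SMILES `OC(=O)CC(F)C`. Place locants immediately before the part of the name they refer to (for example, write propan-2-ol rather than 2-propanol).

3-fluorobutanoic acid

The longest chain bearing the –COOH group is 4 carbons long (butane).
A carboxylic acid (terminal –COOH) is the principal characteristic group, giving the suffix -oic acid.
Number the chain so that the carboxylic acid carbon is C-1 by definition.
With this numbering: a fluoro group at C-3.
Putting it together: 3-fluorobutanoic acid.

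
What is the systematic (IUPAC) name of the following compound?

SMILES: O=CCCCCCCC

octanal

The longest chain bearing the –CHO group is 8 carbons long (octane).
The highest-priority functional group is an aldehyde (terminal –CHO), so the name ends in -al.
Choose the numbering such that the aldehyde carbon is C-1 by definition.
The name is octanal.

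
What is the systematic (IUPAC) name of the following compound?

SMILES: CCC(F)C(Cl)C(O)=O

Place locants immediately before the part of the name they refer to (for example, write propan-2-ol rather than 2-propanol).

The longest carbon chain that includes the –COOH group has 5 carbons, so the parent hydride is pentane.
A carboxylic acid (terminal –COOH) is the principal characteristic group, giving the suffix -oic acid.
Number the chain so that the carboxylic acid carbon is C-1 by definition.
That gives a chloro group at C-2; a fluoro group at C-3.
Prefixes are listed alphabetically: chloro, fluoro.
The name is 2-chloro-3-fluoropentanoic acid.

2-chloro-3-fluoropentanoic acid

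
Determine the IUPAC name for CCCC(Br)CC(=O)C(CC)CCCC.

4-bromo-7-ethylundecan-6-one

The longest chain bearing the carbonyl is 11 carbons long (undecane).
The principal characteristic group is a ketone (C=O on an internal carbon), named with the suffix -one.
The numbering direction is chosen so that the substituent locant set {4,7} is lower than {5,8} at the first point of difference.
That gives the carbonyl at C-6; a bromo group at C-4; an ethyl group at C-7.
Prefixes are listed alphabetically: bromo, ethyl.
Assembling the pieces gives 4-bromo-7-ethylundecan-6-one.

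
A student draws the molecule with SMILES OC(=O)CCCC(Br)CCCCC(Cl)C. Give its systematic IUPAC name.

The longest chain bearing the –COOH group is 11 carbons long (undecane).
A carboxylic acid (terminal –COOH) is the principal characteristic group, giving the suffix -oic acid.
Choose the numbering such that the carboxylic acid carbon is C-1 by definition.
This places a bromo group at C-5; a chloro group at C-10.
Substituent prefixes are cited in alphabetical order (multiplying prefixes like di-/tri- are ignored for ordering).
Putting it together: 5-bromo-10-chloroundecanoic acid.

5-bromo-10-chloroundecanoic acid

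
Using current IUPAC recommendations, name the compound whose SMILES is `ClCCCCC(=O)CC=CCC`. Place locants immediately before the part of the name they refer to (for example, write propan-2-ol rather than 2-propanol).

Counting along the main chain through the carbonyl and the multiple bond gives 10 carbons: the parent is decane.
The principal characteristic group is a ketone (C=O on an internal carbon), named with the suffix -one.
There is one C=C double bond, indicated by the ending -ene.
The numbering direction is chosen so that numbering from this end puts the carbonyl group at C-5 rather than C-6.
With this numbering: the carbonyl at C-5; the double bond between C-7 and C-8; a chloro group at C-1.
The name is 1-chlorodec-7-en-5-one.

1-chlorodec-7-en-5-one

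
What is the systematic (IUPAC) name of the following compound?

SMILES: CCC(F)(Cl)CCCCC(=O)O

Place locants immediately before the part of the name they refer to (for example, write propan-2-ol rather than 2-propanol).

The longest chain bearing the –COOH group is 8 carbons long (octane).
The highest-priority functional group is a carboxylic acid (terminal –COOH), so the name ends in -oic acid.
Choose the numbering such that the carboxylic acid carbon is C-1 by definition.
With this numbering: a chloro group at C-6; a fluoro group at C-6.
The substituents are ordered alphabetically, ignoring any di-/tri- multipliers.
Assembling the pieces gives 6-chloro-6-fluorooctanoic acid.

6-chloro-6-fluorooctanoic acid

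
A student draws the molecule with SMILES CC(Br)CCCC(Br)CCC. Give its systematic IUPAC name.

2,6-dibromononane

The longest carbon chain is 9 atoms: the parent is nonane.
The numbering direction is chosen so that the substituent locant set {2,6} is lower than {4,8} at the first point of difference.
That gives bromo groups at C-2 and C-6.
Putting it together: 2,6-dibromononane.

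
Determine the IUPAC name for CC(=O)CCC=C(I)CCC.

The longest carbon chain that includes the carbonyl and the multiple bond has 9 carbons, so the parent hydride is nonane.
A ketone (C=O on an internal carbon) is the principal characteristic group, giving the suffix -one.
The chain contains a C=C double bond, so the unsaturation ending is -ene.
Number the chain so that numbering from this end puts the carbonyl group at C-2 rather than C-8.
This places the carbonyl at C-2; the double bond between C-5 and C-6; an iodo group at C-6.
Assembling the pieces gives 6-iodonon-5-en-2-one.

6-iodonon-5-en-2-one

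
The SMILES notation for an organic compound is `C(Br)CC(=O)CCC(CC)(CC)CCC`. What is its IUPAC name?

1-bromo-6,6-diethylnonan-3-one

Counting along the main chain through the carbonyl gives 9 carbons: the parent is nonane.
The principal characteristic group is a ketone (C=O on an internal carbon), named with the suffix -one.
Number the chain so that numbering from this end puts the carbonyl group at C-3 rather than C-7.
This places the carbonyl at C-3; a bromo group at C-1; two ethyl groups at C-6.
The substituents are ordered alphabetically, ignoring any di-/tri- multipliers.
Putting it together: 1-bromo-6,6-diethylnonan-3-one.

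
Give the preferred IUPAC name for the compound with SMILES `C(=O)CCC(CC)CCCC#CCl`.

Counting along the main chain through the –CHO group and the multiple bond gives 9 carbons: the parent is nonane.
An aldehyde (terminal –CHO) is the principal characteristic group, giving the suffix -al.
The chain contains a C≡C triple bond, so the unsaturation ending is -yne.
Number the chain so that the aldehyde carbon is C-1 by definition.
With this numbering: the triple bond between C-8 and C-9; a chloro group at C-9; an ethyl group at C-4.
The substituents are ordered alphabetically, ignoring any di-/tri- multipliers.
Assembling the pieces gives 9-chloro-4-ethylnon-8-ynal.

9-chloro-4-ethylnon-8-ynal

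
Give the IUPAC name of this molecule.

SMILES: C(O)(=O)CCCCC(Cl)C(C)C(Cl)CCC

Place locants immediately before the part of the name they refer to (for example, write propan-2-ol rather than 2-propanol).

The longest carbon chain that includes the –COOH group has 11 carbons, so the parent hydride is undecane.
The highest-priority functional group is a carboxylic acid (terminal –COOH), so the name ends in -oic acid.
Number the chain so that the carboxylic acid carbon is C-1 by definition.
That gives chloro groups at C-6 and C-8; a methyl group at C-7.
The substituents are ordered alphabetically, ignoring any di-/tri- multipliers.
Assembling the pieces gives 6,8-dichloro-7-methylundecanoic acid.

6,8-dichloro-7-methylundecanoic acid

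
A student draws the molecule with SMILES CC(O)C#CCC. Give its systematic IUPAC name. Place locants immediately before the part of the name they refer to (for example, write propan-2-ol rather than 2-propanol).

hex-3-yn-2-ol

The longest carbon chain that includes the –OH group and the multiple bond has 6 carbons, so the parent hydride is hexane.
An alcohol (–OH) is the principal characteristic group, giving the suffix -ol.
A C≡C triple bond in the chain gives the infix -yne-.
Number the chain so that numbering from this end puts the hydroxyl group at C-2 rather than C-5.
With this numbering: the hydroxyl at C-2; the triple bond between C-3 and C-4.
The name is hex-3-yn-2-ol.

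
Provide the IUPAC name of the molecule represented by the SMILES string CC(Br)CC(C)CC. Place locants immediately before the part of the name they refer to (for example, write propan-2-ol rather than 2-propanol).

2-bromo-4-methylhexane

The longest continuous carbon chain has 6 atoms, so the parent hydride is hexane.
Number the chain so that the substituent locant set {2,4} is lower than {3,5} at the first point of difference.
With this numbering: a bromo group at C-2; a methyl group at C-4.
The substituents are ordered alphabetically, ignoring any di-/tri- multipliers.
Assembling the pieces gives 2-bromo-4-methylhexane.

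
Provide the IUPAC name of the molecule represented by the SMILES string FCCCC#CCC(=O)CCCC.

11-fluoroundec-7-yn-5-one

Counting along the main chain through the carbonyl and the multiple bond gives 11 carbons: the parent is undecane.
The highest-priority functional group is a ketone (C=O on an internal carbon), so the name ends in -one.
A C≡C triple bond in the chain gives the infix -yne-.
Choose the numbering such that numbering from this end puts the carbonyl group at C-5 rather than C-7.
With this numbering: the carbonyl at C-5; the triple bond between C-7 and C-8; a fluoro group at C-11.
Assembling the pieces gives 11-fluoroundec-7-yn-5-one.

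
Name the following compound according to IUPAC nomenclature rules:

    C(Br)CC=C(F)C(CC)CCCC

1-bromo-5-ethyl-4-fluoronon-3-ene

The longest carbon chain that includes the multiple bond has 9 carbons, so the parent hydride is nonane.
A C=C double bond in the chain gives the infix -ene-.
Choose the numbering such that numbering from this end puts the double bond at C-3 rather than C-6.
With this numbering: the double bond between C-3 and C-4; a bromo group at C-1; an ethyl group at C-5; a fluoro group at C-4.
Prefixes are listed alphabetically: bromo, ethyl, fluoro.
The name is 1-bromo-5-ethyl-4-fluoronon-3-ene.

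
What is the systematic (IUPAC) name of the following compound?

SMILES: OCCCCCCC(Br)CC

The longest carbon chain that includes the –OH group has 9 carbons, so the parent hydride is nonane.
The principal characteristic group is an alcohol (–OH), named with the suffix -ol.
The numbering direction is chosen so that numbering from this end puts the hydroxyl group at C-1 rather than C-9.
This places the hydroxyl at C-1; a bromo group at C-7.
Putting it together: 7-bromononan-1-ol.

7-bromononan-1-ol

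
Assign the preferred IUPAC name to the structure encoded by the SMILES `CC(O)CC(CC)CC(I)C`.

4-ethyl-6-iodoheptan-2-ol

Counting along the main chain through the –OH group gives 7 carbons: the parent is heptane.
The principal characteristic group is an alcohol (–OH), named with the suffix -ol.
The numbering direction is chosen so that numbering from this end puts the hydroxyl group at C-2 rather than C-6.
This places the hydroxyl at C-2; an ethyl group at C-4; an iodo group at C-6.
Prefixes are listed alphabetically: ethyl, iodo.
Assembling the pieces gives 4-ethyl-6-iodoheptan-2-ol.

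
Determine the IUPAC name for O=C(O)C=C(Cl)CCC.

3-chlorohex-2-enoic acid

The longest carbon chain that includes the –COOH group and the multiple bond has 6 carbons, so the parent hydride is hexane.
The highest-priority functional group is a carboxylic acid (terminal –COOH), so the name ends in -oic acid.
There is one C=C double bond, indicated by the ending -ene.
The numbering direction is chosen so that the carboxylic acid carbon is C-1 by definition.
With this numbering: the double bond between C-2 and C-3; a chloro group at C-3.
Putting it together: 3-chlorohex-2-enoic acid.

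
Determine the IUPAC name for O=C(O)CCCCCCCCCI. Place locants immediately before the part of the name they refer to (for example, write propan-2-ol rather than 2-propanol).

The longest carbon chain that includes the –COOH group has 10 carbons, so the parent hydride is decane.
The principal characteristic group is a carboxylic acid (terminal –COOH), named with the suffix -oic acid.
The numbering direction is chosen so that the carboxylic acid carbon is C-1 by definition.
This places an iodo group at C-10.
Assembling the pieces gives 10-iododecanoic acid.

10-iododecanoic acid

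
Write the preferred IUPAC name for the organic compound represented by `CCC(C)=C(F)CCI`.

Counting along the main chain through the multiple bond gives 6 carbons: the parent is hexane.
A C=C double bond in the chain gives the infix -ene-.
Number the chain so that the substituent locant set {1,3,4} is lower than {3,4,6} at the first point of difference.
With this numbering: the double bond between C-3 and C-4; a fluoro group at C-3; an iodo group at C-1; a methyl group at C-4.
Prefixes are listed alphabetically: fluoro, iodo, methyl.
Putting it together: 3-fluoro-1-iodo-4-methylhex-3-ene.

3-fluoro-1-iodo-4-methylhex-3-ene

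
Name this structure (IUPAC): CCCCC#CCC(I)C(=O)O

2-iodonon-4-ynoic acid

Counting along the main chain through the –COOH group and the multiple bond gives 9 carbons: the parent is nonane.
A carboxylic acid (terminal –COOH) is the principal characteristic group, giving the suffix -oic acid.
There is one C≡C triple bond, indicated by the ending -yne.
The numbering direction is chosen so that the carboxylic acid carbon is C-1 by definition.
That gives the triple bond between C-4 and C-5; an iodo group at C-2.
Assembling the pieces gives 2-iodonon-4-ynoic acid.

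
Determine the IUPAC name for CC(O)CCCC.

The longest chain bearing the –OH group is 6 carbons long (hexane).
An alcohol (–OH) is the principal characteristic group, giving the suffix -ol.
Number the chain so that numbering from this end puts the hydroxyl group at C-2 rather than C-5.
This places the hydroxyl at C-2.
Assembling the pieces gives hexan-2-ol.

hexan-2-ol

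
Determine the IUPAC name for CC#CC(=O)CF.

1-fluoropent-3-yn-2-one

The longest carbon chain that includes the carbonyl and the multiple bond has 5 carbons, so the parent hydride is pentane.
A ketone (C=O on an internal carbon) is the principal characteristic group, giving the suffix -one.
There is one C≡C triple bond, indicated by the ending -yne.
The numbering direction is chosen so that numbering from this end puts the carbonyl group at C-2 rather than C-4.
With this numbering: the carbonyl at C-2; the triple bond between C-3 and C-4; a fluoro group at C-1.
Assembling the pieces gives 1-fluoropent-3-yn-2-one.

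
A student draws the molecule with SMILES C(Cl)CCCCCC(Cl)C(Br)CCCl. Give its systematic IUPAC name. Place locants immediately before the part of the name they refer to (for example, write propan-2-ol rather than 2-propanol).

The longest continuous carbon chain has 10 atoms, so the parent hydride is decane.
Number the chain so that the substituent locant set {1,3,4,10} is lower than {1,7,8,10} at the first point of difference.
This places a bromo group at C-3; chloro groups at C-1 and C-4 and C-10.
Substituent prefixes are cited in alphabetical order (multiplying prefixes like di-/tri- are ignored for ordering).
The name is 3-bromo-1,4,10-trichlorodecane.

3-bromo-1,4,10-trichlorodecane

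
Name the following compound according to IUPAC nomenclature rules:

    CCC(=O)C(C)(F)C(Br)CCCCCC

The longest chain bearing the carbonyl is 11 carbons long (undecane).
The highest-priority functional group is a ketone (C=O on an internal carbon), so the name ends in -one.
Choose the numbering such that numbering from this end puts the carbonyl group at C-3 rather than C-9.
That gives the carbonyl at C-3; a bromo group at C-5; a fluoro group at C-4; a methyl group at C-4.
Prefixes are listed alphabetically: bromo, fluoro, methyl.
Putting it together: 5-bromo-4-fluoro-4-methylundecan-3-one.

5-bromo-4-fluoro-4-methylundecan-3-one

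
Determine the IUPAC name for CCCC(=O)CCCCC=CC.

The longest carbon chain that includes the carbonyl and the multiple bond has 11 carbons, so the parent hydride is undecane.
A ketone (C=O on an internal carbon) is the principal characteristic group, giving the suffix -one.
The chain contains a C=C double bond, so the unsaturation ending is -ene.
Number the chain so that numbering from this end puts the carbonyl group at C-4 rather than C-8.
That gives the carbonyl at C-4; the double bond between C-9 and C-10.
Assembling the pieces gives undec-9-en-4-one.

undec-9-en-4-one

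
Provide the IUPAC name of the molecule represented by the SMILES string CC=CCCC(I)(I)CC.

6,6-diiodooct-2-ene

Counting along the main chain through the multiple bond gives 8 carbons: the parent is octane.
The chain contains a C=C double bond, so the unsaturation ending is -ene.
Number the chain so that numbering from this end puts the double bond at C-2 rather than C-6.
With this numbering: the double bond between C-2 and C-3; two iodo groups at C-6.
Putting it together: 6,6-diiodooct-2-ene.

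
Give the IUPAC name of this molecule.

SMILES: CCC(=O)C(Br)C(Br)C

4,5-dibromohexan-3-one

The longest chain bearing the carbonyl is 6 carbons long (hexane).
The highest-priority functional group is a ketone (C=O on an internal carbon), so the name ends in -one.
The numbering direction is chosen so that numbering from this end puts the carbonyl group at C-3 rather than C-4.
That gives the carbonyl at C-3; bromo groups at C-4 and C-5.
Putting it together: 4,5-dibromohexan-3-one.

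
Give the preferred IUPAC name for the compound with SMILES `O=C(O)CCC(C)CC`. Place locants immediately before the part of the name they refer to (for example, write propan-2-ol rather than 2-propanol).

Counting along the main chain through the –COOH group gives 6 carbons: the parent is hexane.
A carboxylic acid (terminal –COOH) is the principal characteristic group, giving the suffix -oic acid.
The numbering direction is chosen so that the carboxylic acid carbon is C-1 by definition.
That gives a methyl group at C-4.
Putting it together: 4-methylhexanoic acid.

4-methylhexanoic acid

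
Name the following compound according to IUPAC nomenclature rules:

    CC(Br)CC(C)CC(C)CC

The longest carbon chain is 8 atoms: the parent is octane.
Choose the numbering such that the substituent locant set {2,4,6} is lower than {3,5,7} at the first point of difference.
That gives a bromo group at C-2; methyl groups at C-4 and C-6.
Substituent prefixes are cited in alphabetical order (multiplying prefixes like di-/tri- are ignored for ordering).
Putting it together: 2-bromo-4,6-dimethyloctane.

2-bromo-4,6-dimethyloctane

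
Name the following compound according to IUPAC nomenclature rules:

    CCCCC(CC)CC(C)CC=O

The longest carbon chain that includes the –CHO group has 9 carbons, so the parent hydride is nonane.
The highest-priority functional group is an aldehyde (terminal –CHO), so the name ends in -al.
Choose the numbering such that the aldehyde carbon is C-1 by definition.
With this numbering: an ethyl group at C-5; a methyl group at C-3.
The substituents are ordered alphabetically, ignoring any di-/tri- multipliers.
The name is 5-ethyl-3-methylnonanal.

5-ethyl-3-methylnonanal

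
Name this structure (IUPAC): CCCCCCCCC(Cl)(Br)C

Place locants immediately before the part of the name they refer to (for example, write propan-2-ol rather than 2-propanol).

The longest continuous carbon chain has 10 atoms, so the parent hydride is decane.
Number the chain so that the substituent locant set {2,2} is lower than {9,9} at the first point of difference.
That gives a bromo group at C-2; a chloro group at C-2.
Substituent prefixes are cited in alphabetical order (multiplying prefixes like di-/tri- are ignored for ordering).
Putting it together: 2-bromo-2-chlorodecane.

2-bromo-2-chlorodecane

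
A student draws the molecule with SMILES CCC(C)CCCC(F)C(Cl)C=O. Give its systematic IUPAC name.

2-chloro-3-fluoro-7-methylnonanal

The longest chain bearing the –CHO group is 9 carbons long (nonane).
An aldehyde (terminal –CHO) is the principal characteristic group, giving the suffix -al.
The numbering direction is chosen so that the aldehyde carbon is C-1 by definition.
This places a chloro group at C-2; a fluoro group at C-3; a methyl group at C-7.
Prefixes are listed alphabetically: chloro, fluoro, methyl.
Putting it together: 2-chloro-3-fluoro-7-methylnonanal.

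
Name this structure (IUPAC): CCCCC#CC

hept-2-yne

The longest chain bearing the multiple bond is 7 carbons long (heptane).
There is one C≡C triple bond, indicated by the ending -yne.
Choose the numbering such that numbering from this end puts the triple bond at C-2 rather than C-5.
This places the triple bond between C-2 and C-3.
The name is hept-2-yne.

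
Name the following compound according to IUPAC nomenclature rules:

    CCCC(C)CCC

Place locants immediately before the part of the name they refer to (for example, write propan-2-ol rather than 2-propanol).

4-methylheptane

The longest continuous carbon chain has 7 atoms, so the parent hydride is heptane.
The molecule is symmetric, so either numbering direction gives the same locants.
That gives a methyl group at C-4.
Putting it together: 4-methylheptane.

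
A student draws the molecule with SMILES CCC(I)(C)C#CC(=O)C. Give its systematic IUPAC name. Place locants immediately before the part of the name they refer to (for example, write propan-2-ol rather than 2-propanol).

Counting along the main chain through the carbonyl and the multiple bond gives 7 carbons: the parent is heptane.
The highest-priority functional group is a ketone (C=O on an internal carbon), so the name ends in -one.
There is one C≡C triple bond, indicated by the ending -yne.
Choose the numbering such that numbering from this end puts the carbonyl group at C-2 rather than C-6.
This places the carbonyl at C-2; the triple bond between C-3 and C-4; an iodo group at C-5; a methyl group at C-5.
Prefixes are listed alphabetically: iodo, methyl.
Putting it together: 5-iodo-5-methylhept-3-yn-2-one.

5-iodo-5-methylhept-3-yn-2-one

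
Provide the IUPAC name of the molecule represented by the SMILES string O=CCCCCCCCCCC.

undecanal

The longest chain bearing the –CHO group is 11 carbons long (undecane).
The principal characteristic group is an aldehyde (terminal –CHO), named with the suffix -al.
Number the chain so that the aldehyde carbon is C-1 by definition.
Putting it together: undecanal.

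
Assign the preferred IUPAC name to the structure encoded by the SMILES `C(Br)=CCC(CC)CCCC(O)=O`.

8-bromo-5-ethyloct-7-enoic acid

Counting along the main chain through the –COOH group and the multiple bond gives 8 carbons: the parent is octane.
A carboxylic acid (terminal –COOH) is the principal characteristic group, giving the suffix -oic acid.
The chain contains a C=C double bond, so the unsaturation ending is -ene.
The numbering direction is chosen so that the carboxylic acid carbon is C-1 by definition.
This places the double bond between C-7 and C-8; a bromo group at C-8; an ethyl group at C-5.
The substituents are ordered alphabetically, ignoring any di-/tri- multipliers.
The name is 8-bromo-5-ethyloct-7-enoic acid.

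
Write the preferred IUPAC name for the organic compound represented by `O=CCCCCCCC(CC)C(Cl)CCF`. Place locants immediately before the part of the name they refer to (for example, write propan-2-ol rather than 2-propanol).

The longest chain bearing the –CHO group is 11 carbons long (undecane).
An aldehyde (terminal –CHO) is the principal characteristic group, giving the suffix -al.
The numbering direction is chosen so that the aldehyde carbon is C-1 by definition.
This places a chloro group at C-9; an ethyl group at C-8; a fluoro group at C-11.
The substituents are ordered alphabetically, ignoring any di-/tri- multipliers.
The name is 9-chloro-8-ethyl-11-fluoroundecanal.

9-chloro-8-ethyl-11-fluoroundecanal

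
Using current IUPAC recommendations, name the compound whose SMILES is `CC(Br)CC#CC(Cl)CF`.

6-bromo-2-chloro-1-fluorohept-3-yne

The longest carbon chain that includes the multiple bond has 7 carbons, so the parent hydride is heptane.
The chain contains a C≡C triple bond, so the unsaturation ending is -yne.
Number the chain so that numbering from this end puts the triple bond at C-3 rather than C-4.
That gives the triple bond between C-3 and C-4; a bromo group at C-6; a chloro group at C-2; a fluoro group at C-1.
The substituents are ordered alphabetically, ignoring any di-/tri- multipliers.
The name is 6-bromo-2-chloro-1-fluorohept-3-yne.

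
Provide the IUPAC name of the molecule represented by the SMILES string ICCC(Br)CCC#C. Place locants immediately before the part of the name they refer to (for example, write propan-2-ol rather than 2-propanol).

5-bromo-7-iodohept-1-yne

The longest carbon chain that includes the multiple bond has 7 carbons, so the parent hydride is heptane.
The chain contains a C≡C triple bond, so the unsaturation ending is -yne.
The numbering direction is chosen so that numbering from this end puts the triple bond at C-1 rather than C-6.
With this numbering: the triple bond between C-1 and C-2; a bromo group at C-5; an iodo group at C-7.
Substituent prefixes are cited in alphabetical order (multiplying prefixes like di-/tri- are ignored for ordering).
Assembling the pieces gives 5-bromo-7-iodohept-1-yne.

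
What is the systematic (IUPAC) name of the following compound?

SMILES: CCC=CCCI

The longest chain bearing the multiple bond is 6 carbons long (hexane).
The chain contains a C=C double bond, so the unsaturation ending is -ene.
Choose the numbering such that the substituent locant set {1} is lower than {6} at the first point of difference.
That gives the double bond between C-3 and C-4; an iodo group at C-1.
The name is 1-iodohex-3-ene.

1-iodohex-3-ene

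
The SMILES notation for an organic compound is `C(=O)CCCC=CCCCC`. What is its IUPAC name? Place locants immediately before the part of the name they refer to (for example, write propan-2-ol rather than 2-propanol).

dec-5-enal

The longest chain bearing the –CHO group and the multiple bond is 10 carbons long (decane).
An aldehyde (terminal –CHO) is the principal characteristic group, giving the suffix -al.
There is one C=C double bond, indicated by the ending -ene.
The numbering direction is chosen so that the aldehyde carbon is C-1 by definition.
That gives the double bond between C-5 and C-6.
The name is dec-5-enal.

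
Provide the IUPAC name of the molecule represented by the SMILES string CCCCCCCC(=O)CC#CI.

1-iodoundec-1-yn-4-one

Counting along the main chain through the carbonyl and the multiple bond gives 11 carbons: the parent is undecane.
The highest-priority functional group is a ketone (C=O on an internal carbon), so the name ends in -one.
There is one C≡C triple bond, indicated by the ending -yne.
The numbering direction is chosen so that numbering from this end puts the carbonyl group at C-4 rather than C-8.
This places the carbonyl at C-4; the triple bond between C-1 and C-2; an iodo group at C-1.
The name is 1-iodoundec-1-yn-4-one.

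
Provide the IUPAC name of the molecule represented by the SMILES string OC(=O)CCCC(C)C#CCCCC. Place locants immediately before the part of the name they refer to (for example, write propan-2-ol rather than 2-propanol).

5-methylundec-6-ynoic acid

The longest carbon chain that includes the –COOH group and the multiple bond has 11 carbons, so the parent hydride is undecane.
The highest-priority functional group is a carboxylic acid (terminal –COOH), so the name ends in -oic acid.
The chain contains a C≡C triple bond, so the unsaturation ending is -yne.
Number the chain so that the carboxylic acid carbon is C-1 by definition.
With this numbering: the triple bond between C-6 and C-7; a methyl group at C-5.
Putting it together: 5-methylundec-6-ynoic acid.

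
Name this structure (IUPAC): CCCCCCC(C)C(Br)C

The parent chain contains 9 carbons (nonane).
Choose the numbering such that the substituent locant set {2,3} is lower than {7,8} at the first point of difference.
This places a bromo group at C-2; a methyl group at C-3.
The substituents are ordered alphabetically, ignoring any di-/tri- multipliers.
The name is 2-bromo-3-methylnonane.

2-bromo-3-methylnonane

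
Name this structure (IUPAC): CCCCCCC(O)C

octan-2-ol

The longest chain bearing the –OH group is 8 carbons long (octane).
An alcohol (–OH) is the principal characteristic group, giving the suffix -ol.
Choose the numbering such that numbering from this end puts the hydroxyl group at C-2 rather than C-7.
With this numbering: the hydroxyl at C-2.
Assembling the pieces gives octan-2-ol.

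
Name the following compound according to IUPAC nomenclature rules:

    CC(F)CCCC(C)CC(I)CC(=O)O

The longest chain bearing the –COOH group is 10 carbons long (decane).
A carboxylic acid (terminal –COOH) is the principal characteristic group, giving the suffix -oic acid.
Choose the numbering such that the carboxylic acid carbon is C-1 by definition.
That gives a fluoro group at C-9; an iodo group at C-3; a methyl group at C-5.
The substituents are ordered alphabetically, ignoring any di-/tri- multipliers.
Assembling the pieces gives 9-fluoro-3-iodo-5-methyldecanoic acid.

9-fluoro-3-iodo-5-methyldecanoic acid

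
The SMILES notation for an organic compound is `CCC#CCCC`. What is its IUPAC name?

The longest chain bearing the multiple bond is 7 carbons long (heptane).
A C≡C triple bond in the chain gives the infix -yne-.
Choose the numbering such that numbering from this end puts the triple bond at C-3 rather than C-4.
With this numbering: the triple bond between C-3 and C-4.
The name is hept-3-yne.

hept-3-yne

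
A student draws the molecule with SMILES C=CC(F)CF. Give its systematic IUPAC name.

3,4-difluorobut-1-ene

The longest chain bearing the multiple bond is 4 carbons long (butane).
The chain contains a C=C double bond, so the unsaturation ending is -ene.
Number the chain so that numbering from this end puts the double bond at C-1 rather than C-3.
With this numbering: the double bond between C-1 and C-2; fluoro groups at C-3 and C-4.
Putting it together: 3,4-difluorobut-1-ene.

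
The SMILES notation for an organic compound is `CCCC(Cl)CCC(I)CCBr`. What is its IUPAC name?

The parent chain contains 9 carbons (nonane).
Number the chain so that the substituent locant set {1,3,6} is lower than {4,7,9} at the first point of difference.
With this numbering: a bromo group at C-1; a chloro group at C-6; an iodo group at C-3.
Substituent prefixes are cited in alphabetical order (multiplying prefixes like di-/tri- are ignored for ordering).
The name is 1-bromo-6-chloro-3-iodononane.

1-bromo-6-chloro-3-iodononane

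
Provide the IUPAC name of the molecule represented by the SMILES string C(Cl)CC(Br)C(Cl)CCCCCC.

3-bromo-1,4-dichlorodecane

The longest carbon chain is 10 atoms: the parent is decane.
Choose the numbering such that the substituent locant set {1,3,4} is lower than {7,8,10} at the first point of difference.
This places a bromo group at C-3; chloro groups at C-1 and C-4.
Prefixes are listed alphabetically: bromo, chloro.
The name is 3-bromo-1,4-dichlorodecane.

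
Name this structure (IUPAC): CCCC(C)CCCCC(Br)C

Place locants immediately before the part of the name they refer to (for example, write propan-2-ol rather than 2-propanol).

The parent chain contains 10 carbons (decane).
The numbering direction is chosen so that the substituent locant set {2,7} is lower than {4,9} at the first point of difference.
With this numbering: a bromo group at C-2; a methyl group at C-7.
Substituent prefixes are cited in alphabetical order (multiplying prefixes like di-/tri- are ignored for ordering).
Putting it together: 2-bromo-7-methyldecane.

2-bromo-7-methyldecane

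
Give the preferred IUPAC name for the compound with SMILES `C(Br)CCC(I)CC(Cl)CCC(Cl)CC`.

1-bromo-6,9-dichloro-4-iodoundecane

The longest continuous carbon chain has 11 atoms, so the parent hydride is undecane.
Choose the numbering such that the substituent locant set {1,4,6,9} is lower than {3,6,8,11} at the first point of difference.
With this numbering: a bromo group at C-1; chloro groups at C-6 and C-9; an iodo group at C-4.
Substituent prefixes are cited in alphabetical order (multiplying prefixes like di-/tri- are ignored for ordering).
Assembling the pieces gives 1-bromo-6,9-dichloro-4-iodoundecane.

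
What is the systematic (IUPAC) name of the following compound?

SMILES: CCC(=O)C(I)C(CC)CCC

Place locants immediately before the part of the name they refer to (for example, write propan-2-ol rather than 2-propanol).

5-ethyl-4-iodooctan-3-one

The longest carbon chain that includes the carbonyl has 8 carbons, so the parent hydride is octane.
A ketone (C=O on an internal carbon) is the principal characteristic group, giving the suffix -one.
Number the chain so that numbering from this end puts the carbonyl group at C-3 rather than C-6.
That gives the carbonyl at C-3; an ethyl group at C-5; an iodo group at C-4.
Prefixes are listed alphabetically: ethyl, iodo.
Assembling the pieces gives 5-ethyl-4-iodooctan-3-one.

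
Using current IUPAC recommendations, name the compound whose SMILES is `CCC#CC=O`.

The longest chain bearing the –CHO group and the multiple bond is 5 carbons long (pentane).
The principal characteristic group is an aldehyde (terminal –CHO), named with the suffix -al.
The chain contains a C≡C triple bond, so the unsaturation ending is -yne.
Choose the numbering such that the aldehyde carbon is C-1 by definition.
That gives the triple bond between C-2 and C-3.
Putting it together: pent-2-ynal.

pent-2-ynal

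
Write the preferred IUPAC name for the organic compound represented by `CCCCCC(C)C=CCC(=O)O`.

The longest chain bearing the –COOH group and the multiple bond is 10 carbons long (decane).
The principal characteristic group is a carboxylic acid (terminal –COOH), named with the suffix -oic acid.
A C=C double bond in the chain gives the infix -ene-.
The numbering direction is chosen so that the carboxylic acid carbon is C-1 by definition.
This places the double bond between C-3 and C-4; a methyl group at C-5.
Putting it together: 5-methyldec-3-enoic acid.

5-methyldec-3-enoic acid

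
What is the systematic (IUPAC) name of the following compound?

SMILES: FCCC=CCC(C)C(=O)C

The longest carbon chain that includes the carbonyl and the multiple bond has 8 carbons, so the parent hydride is octane.
The principal characteristic group is a ketone (C=O on an internal carbon), named with the suffix -one.
The chain contains a C=C double bond, so the unsaturation ending is -ene.
The numbering direction is chosen so that numbering from this end puts the carbonyl group at C-2 rather than C-7.
That gives the carbonyl at C-2; the double bond between C-5 and C-6; a fluoro group at C-8; a methyl group at C-3.
The substituents are ordered alphabetically, ignoring any di-/tri- multipliers.
The name is 8-fluoro-3-methyloct-5-en-2-one.

8-fluoro-3-methyloct-5-en-2-one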